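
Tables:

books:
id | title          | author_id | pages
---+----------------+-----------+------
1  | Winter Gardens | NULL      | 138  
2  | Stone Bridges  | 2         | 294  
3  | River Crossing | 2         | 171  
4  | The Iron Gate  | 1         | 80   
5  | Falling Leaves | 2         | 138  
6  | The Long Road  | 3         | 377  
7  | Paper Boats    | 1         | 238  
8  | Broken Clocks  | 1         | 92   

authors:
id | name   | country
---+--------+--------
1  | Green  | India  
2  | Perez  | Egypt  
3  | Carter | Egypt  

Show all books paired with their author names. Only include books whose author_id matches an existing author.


INNER JOIN keeps only books rows whose author_id matches an id in authors. Walk through each book:
  - book 1 (Winter Gardens): author_id=NULL, no match -> dropped
  - book 2 (Stone Bridges): author_id=2 -> matches Perez
  - book 3 (River Crossing): author_id=2 -> matches Perez
  - book 4 (The Iron Gate): author_id=1 -> matches Green
  - book 5 (Falling Leaves): author_id=2 -> matches Perez
  - book 6 (The Long Road): author_id=3 -> matches Carter
  - book 7 (Paper Boats): author_id=1 -> matches Green
  - book 8 (Broken Clocks): author_id=1 -> matches Green
So 1 of 8 rows is dropped.

SQL:
SELECT a.title, b.name AS author
FROM books a
INNER JOIN authors b ON a.author_id = b.id

Result:
title          | author
---------------+-------
Stone Bridges  | Perez 
River Crossing | Perez 
The Iron Gate  | Green 
Falling Leaves | Perez 
The Long Road  | Carter
Paper Boats    | Green 
Broken Clocks  | Green 


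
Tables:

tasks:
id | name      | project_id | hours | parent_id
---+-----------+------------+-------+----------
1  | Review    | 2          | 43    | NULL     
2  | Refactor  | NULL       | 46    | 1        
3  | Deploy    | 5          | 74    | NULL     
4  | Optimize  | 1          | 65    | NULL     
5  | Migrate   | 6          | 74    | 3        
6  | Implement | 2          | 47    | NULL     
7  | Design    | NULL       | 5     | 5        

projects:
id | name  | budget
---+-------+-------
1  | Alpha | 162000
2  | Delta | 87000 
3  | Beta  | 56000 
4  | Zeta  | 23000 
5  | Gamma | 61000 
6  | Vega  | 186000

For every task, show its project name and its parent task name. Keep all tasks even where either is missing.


Two LEFT JOINs from the same base table tasks: one to projects via project_id, one to tasks itself via parent_id. Both are LEFT so every task is preserved.
Match against projects:
  - task 1 (Review): project_id=2 -> matches Delta
  - task 2 (Refactor): project_id=NULL, no match -> kept with NULL
  - task 3 (Deploy): project_id=5 -> matches Gamma
  - task 4 (Optimize): project_id=1 -> matches Alpha
  - task 5 (Migrate): project_id=6 -> matches Vega
  - task 6 (Implement): project_id=2 -> matches Delta
  - task 7 (Design): project_id=NULL, no match -> kept with NULL
Match against tasks (self):
  - task 1 (Review): parent_id=NULL -> NULL
  - task 2 (Refactor): parent_id=1 -> Review
  - task 3 (Deploy): parent_id=NULL -> NULL
  - task 4 (Optimize): parent_id=NULL -> NULL
  - task 5 (Migrate): parent_id=3 -> Deploy
  - task 6 (Implement): parent_id=NULL -> NULL
  - task 7 (Design): parent_id=5 -> Migrate

SQL:
SELECT a.name, b.name AS project, c.name AS parent
FROM tasks a
LEFT JOIN projects b ON a.project_id = b.id
LEFT JOIN tasks c ON a.parent_id = c.id

Result:
name      | project | parent 
----------+---------+--------
Review    | Delta   | NULL   
Refactor  | NULL    | Review 
Deploy    | Gamma   | NULL   
Optimize  | Alpha   | NULL   
Migrate   | Vega    | Deploy 
Implement | Delta   | NULL   
Design    | NULL    | Migrate


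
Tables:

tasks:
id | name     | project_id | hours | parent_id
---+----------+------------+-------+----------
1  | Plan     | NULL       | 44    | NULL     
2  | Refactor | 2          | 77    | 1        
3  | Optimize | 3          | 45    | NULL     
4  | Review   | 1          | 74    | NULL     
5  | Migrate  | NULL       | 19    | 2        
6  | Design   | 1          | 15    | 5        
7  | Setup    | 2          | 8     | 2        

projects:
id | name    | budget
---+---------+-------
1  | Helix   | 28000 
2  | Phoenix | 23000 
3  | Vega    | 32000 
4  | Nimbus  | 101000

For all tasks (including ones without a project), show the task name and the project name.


LEFT JOIN keeps every row from tasks (the left table); where project_id has no match in projects, the project columns become NULL. Walk through each task:
  - task 1 (Plan): project_id=NULL, no match -> kept with NULL
  - task 2 (Refactor): project_id=2 -> matches Phoenix
  - task 3 (Optimize): project_id=3 -> matches Vega
  - task 4 (Review): project_id=1 -> matches Helix
  - task 5 (Migrate): project_id=NULL, no match -> kept with NULL
  - task 6 (Design): project_id=1 -> matches Helix
  - task 7 (Setup): project_id=2 -> matches Phoenix
All 7 rows appear; 2 have NULL project.

SQL:
SELECT a.name, b.name AS project
FROM tasks a
LEFT JOIN projects b ON a.project_id = b.id

Result:
name     | project
---------+--------
Plan     | NULL   
Refactor | Phoenix
Optimize | Vega   
Review   | Helix  
Migrate  | NULL   
Design   | Helix  
Setup    | Phoenix


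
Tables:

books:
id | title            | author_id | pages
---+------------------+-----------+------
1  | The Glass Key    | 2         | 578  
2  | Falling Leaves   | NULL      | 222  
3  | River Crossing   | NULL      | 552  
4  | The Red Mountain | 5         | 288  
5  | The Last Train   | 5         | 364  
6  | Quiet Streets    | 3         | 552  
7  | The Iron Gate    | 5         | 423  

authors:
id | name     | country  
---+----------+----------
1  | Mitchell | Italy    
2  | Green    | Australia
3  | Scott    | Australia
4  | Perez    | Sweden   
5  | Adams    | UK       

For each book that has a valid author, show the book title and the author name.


INNER JOIN keeps only books rows whose author_id matches an id in authors. Walk through each book:
  - book 1 (The Glass Key): author_id=2 -> matches Green
  - book 2 (Falling Leaves): author_id=NULL, no match -> dropped
  - book 3 (River Crossing): author_id=NULL, no match -> dropped
  - book 4 (The Red Mountain): author_id=5 -> matches Adams
  - book 5 (The Last Train): author_id=5 -> matches Adams
  - book 6 (Quiet Streets): author_id=3 -> matches Scott
  - book 7 (The Iron Gate): author_id=5 -> matches Adams
So 2 of 7 rows are dropped.

SQL:
SELECT a.title, b.name AS author
FROM books a
INNER JOIN authors b ON a.author_id = b.id

Result:
title            | author
-----------------+-------
The Glass Key    | Green 
The Red Mountain | Adams 
The Last Train   | Adams 
Quiet Streets    | Scott 
The Iron Gate    | Adams 


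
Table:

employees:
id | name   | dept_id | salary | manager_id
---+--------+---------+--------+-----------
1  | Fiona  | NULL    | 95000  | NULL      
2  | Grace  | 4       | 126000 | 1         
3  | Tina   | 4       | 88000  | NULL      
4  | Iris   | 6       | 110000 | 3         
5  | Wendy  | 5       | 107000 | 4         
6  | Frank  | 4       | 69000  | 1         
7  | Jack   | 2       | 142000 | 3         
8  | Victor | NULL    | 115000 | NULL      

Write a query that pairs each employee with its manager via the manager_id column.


This is a self-join: employees is joined to a second copy of itself, matching each row's manager_id to another row's id. Use LEFT JOIN so rows with manager_id=NULL are kept.
  - employee 1 (Fiona): manager_id=NULL -> NULL
  - employee 2 (Grace): manager_id=1 -> Fiona
  - employee 3 (Tina): manager_id=NULL -> NULL
  - employee 4 (Iris): manager_id=3 -> Tina
  - employee 5 (Wendy): manager_id=4 -> Iris
  - employee 6 (Frank): manager_id=1 -> Fiona
  - employee 7 (Jack): manager_id=3 -> Tina
  - employee 8 (Victor): manager_id=NULL -> NULL

SQL:
SELECT a.name AS item, b.name AS manager
FROM employees a
LEFT JOIN employees b ON a.manager_id = b.id

Result:
item   | manager
-------+--------
Fiona  | NULL   
Grace  | Fiona  
Tina   | NULL   
Iris   | Tina   
Wendy  | Iris   
Frank  | Fiona  
Jack   | Tina   
Victor | NULL   


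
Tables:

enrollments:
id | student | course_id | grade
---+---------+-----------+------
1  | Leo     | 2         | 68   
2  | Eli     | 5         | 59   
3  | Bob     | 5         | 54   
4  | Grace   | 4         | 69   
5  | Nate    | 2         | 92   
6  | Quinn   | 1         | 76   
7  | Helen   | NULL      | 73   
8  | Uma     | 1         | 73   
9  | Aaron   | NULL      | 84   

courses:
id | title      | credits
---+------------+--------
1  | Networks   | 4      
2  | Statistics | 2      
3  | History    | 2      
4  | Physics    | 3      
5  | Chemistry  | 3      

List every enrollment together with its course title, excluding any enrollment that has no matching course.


INNER JOIN keeps only enrollments rows whose course_id matches an id in courses. Walk through each enrollment:
  - enrollment 1 (Leo): course_id=2 -> matches Statistics
  - enrollment 2 (Eli): course_id=5 -> matches Chemistry
  - enrollment 3 (Bob): course_id=5 -> matches Chemistry
  - enrollment 4 (Grace): course_id=4 -> matches Physics
  - enrollment 5 (Nate): course_id=2 -> matches Statistics
  - enrollment 6 (Quinn): course_id=1 -> matches Networks
  - enrollment 7 (Helen): course_id=NULL, no match -> dropped
  - enrollment 8 (Uma): course_id=1 -> matches Networks
  - enrollment 9 (Aaron): course_id=NULL, no match -> dropped
So 2 of 9 rows are dropped.

SQL:
SELECT a.student, b.title AS course
FROM enrollments a
INNER JOIN courses b ON a.course_id = b.id

Result:
student | course    
--------+-----------
Leo     | Statistics
Eli     | Chemistry 
Bob     | Chemistry 
Grace   | Physics   
Nate    | Statistics
Quinn   | Networks  
Uma     | Networks  


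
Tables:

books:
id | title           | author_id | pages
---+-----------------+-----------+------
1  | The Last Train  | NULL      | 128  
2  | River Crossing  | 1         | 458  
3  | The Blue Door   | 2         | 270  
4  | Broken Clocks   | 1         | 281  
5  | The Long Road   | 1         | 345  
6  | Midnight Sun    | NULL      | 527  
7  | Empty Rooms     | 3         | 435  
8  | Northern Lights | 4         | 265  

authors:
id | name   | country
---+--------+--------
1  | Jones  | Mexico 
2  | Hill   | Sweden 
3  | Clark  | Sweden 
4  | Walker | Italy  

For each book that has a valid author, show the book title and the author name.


INNER JOIN keeps only books rows whose author_id matches an id in authors. Walk through each book:
  - book 1 (The Last Train): author_id=NULL, no match -> dropped
  - book 2 (River Crossing): author_id=1 -> matches Jones
  - book 3 (The Blue Door): author_id=2 -> matches Hill
  - book 4 (Broken Clocks): author_id=1 -> matches Jones
  - book 5 (The Long Road): author_id=1 -> matches Jones
  - book 6 (Midnight Sun): author_id=NULL, no match -> dropped
  - book 7 (Empty Rooms): author_id=3 -> matches Clark
  - book 8 (Northern Lights): author_id=4 -> matches Walker
So 2 of 8 rows are dropped.

SQL:
SELECT a.title, b.name AS author
FROM books a
INNER JOIN authors b ON a.author_id = b.id

Result:
title           | author
----------------+-------
River Crossing  | Jones 
The Blue Door   | Hill  
Broken Clocks   | Jones 
The Long Road   | Jones 
Empty Rooms     | Clark 
Northern Lights | Walker


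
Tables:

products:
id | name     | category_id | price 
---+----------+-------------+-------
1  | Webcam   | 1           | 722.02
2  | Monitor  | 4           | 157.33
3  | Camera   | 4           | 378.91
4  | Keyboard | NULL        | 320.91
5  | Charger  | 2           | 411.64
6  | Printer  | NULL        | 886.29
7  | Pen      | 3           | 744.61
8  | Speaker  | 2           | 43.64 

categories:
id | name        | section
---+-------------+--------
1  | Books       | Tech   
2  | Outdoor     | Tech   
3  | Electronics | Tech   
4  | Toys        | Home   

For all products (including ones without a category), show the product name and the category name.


LEFT JOIN keeps every row from products (the left table); where category_id has no match in categories, the category columns become NULL. Walk through each product:
  - product 1 (Webcam): category_id=1 -> matches Books
  - product 2 (Monitor): category_id=4 -> matches Toys
  - product 3 (Camera): category_id=4 -> matches Toys
  - product 4 (Keyboard): category_id=NULL, no match -> kept with NULL
  - product 5 (Charger): category_id=2 -> matches Outdoor
  - product 6 (Printer): category_id=NULL, no match -> kept with NULL
  - product 7 (Pen): category_id=3 -> matches Electronics
  - product 8 (Speaker): category_id=2 -> matches Outdoor
All 8 rows appear; 2 have NULL category.

SQL:
SELECT a.name, b.name AS category
FROM products a
LEFT JOIN categories b ON a.category_id = b.id

Result:
name     | category   
---------+------------
Webcam   | Books      
Monitor  | Toys       
Camera   | Toys       
Keyboard | NULL       
Charger  | Outdoor    
Printer  | NULL       
Pen      | Electronics
Speaker  | Outdoor    


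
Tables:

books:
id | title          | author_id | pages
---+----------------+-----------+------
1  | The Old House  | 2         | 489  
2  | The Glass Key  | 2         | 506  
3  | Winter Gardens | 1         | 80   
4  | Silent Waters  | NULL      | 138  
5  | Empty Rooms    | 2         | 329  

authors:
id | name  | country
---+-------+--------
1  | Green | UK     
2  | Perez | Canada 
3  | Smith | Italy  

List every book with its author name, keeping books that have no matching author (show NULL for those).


LEFT JOIN keeps every row from books (the left table); where author_id has no match in authors, the author columns become NULL. Walk through each book:
  - book 1 (The Old House): author_id=2 -> matches Perez
  - book 2 (The Glass Key): author_id=2 -> matches Perez
  - book 3 (Winter Gardens): author_id=1 -> matches Green
  - book 4 (Silent Waters): author_id=NULL, no match -> kept with NULL
  - book 5 (Empty Rooms): author_id=2 -> matches Perez
All 5 rows appear; 1 has NULL author.

SQL:
SELECT a.title, b.name AS author
FROM books a
LEFT JOIN authors b ON a.author_id = b.id

Result:
title          | author
---------------+-------
The Old House  | Perez 
The Glass Key  | Perez 
Winter Gardens | Green 
Silent Waters  | NULL  
Empty Rooms    | Perez 


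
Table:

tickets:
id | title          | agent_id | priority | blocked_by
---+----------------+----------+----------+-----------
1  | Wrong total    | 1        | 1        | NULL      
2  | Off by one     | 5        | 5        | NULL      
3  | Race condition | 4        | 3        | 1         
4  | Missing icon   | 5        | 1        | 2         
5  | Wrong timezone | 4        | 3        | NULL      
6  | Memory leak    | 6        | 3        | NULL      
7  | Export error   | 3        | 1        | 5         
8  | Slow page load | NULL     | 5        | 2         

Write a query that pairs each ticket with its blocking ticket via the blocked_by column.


This is a self-join: tickets is joined to a second copy of itself, matching each row's blocked_by to another row's id. Use LEFT JOIN so rows with blocked_by=NULL are kept.
  - ticket 1 (Wrong total): blocked_by=NULL -> NULL
  - ticket 2 (Off by one): blocked_by=NULL -> NULL
  - ticket 3 (Race condition): blocked_by=1 -> Wrong total
  - ticket 4 (Missing icon): blocked_by=2 -> Off by one
  - ticket 5 (Wrong timezone): blocked_by=NULL -> NULL
  - ticket 6 (Memory leak): blocked_by=NULL -> NULL
  - ticket 7 (Export error): blocked_by=5 -> Wrong timezone
  - ticket 8 (Slow page load): blocked_by=2 -> Off by one

SQL:
SELECT a.title AS item, b.title AS blocked_by
FROM tickets a
LEFT JOIN tickets b ON a.blocked_by = b.id

Result:
item           | blocked_by    
---------------+---------------
Wrong total    | NULL          
Off by one     | NULL          
Race condition | Wrong total   
Missing icon   | Off by one    
Wrong timezone | NULL          
Memory leak    | NULL          
Export error   | Wrong timezone
Slow page load | Off by one    


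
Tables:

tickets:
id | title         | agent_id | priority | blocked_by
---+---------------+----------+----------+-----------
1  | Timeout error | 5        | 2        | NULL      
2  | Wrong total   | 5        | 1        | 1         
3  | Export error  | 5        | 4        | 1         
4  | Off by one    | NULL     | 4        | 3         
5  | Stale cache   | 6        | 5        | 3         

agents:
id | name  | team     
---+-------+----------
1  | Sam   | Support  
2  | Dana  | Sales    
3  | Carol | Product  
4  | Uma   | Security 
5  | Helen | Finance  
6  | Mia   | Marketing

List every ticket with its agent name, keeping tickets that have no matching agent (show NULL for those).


LEFT JOIN keeps every row from tickets (the left table); where agent_id has no match in agents, the agent columns become NULL. Walk through each ticket:
  - ticket 1 (Timeout error): agent_id=5 -> matches Helen
  - ticket 2 (Wrong total): agent_id=5 -> matches Helen
  - ticket 3 (Export error): agent_id=5 -> matches Helen
  - ticket 4 (Off by one): agent_id=NULL, no match -> kept with NULL
  - ticket 5 (Stale cache): agent_id=6 -> matches Mia
All 5 rows appear; 1 has NULL agent.

SQL:
SELECT a.title, b.name AS agent
FROM tickets a
LEFT JOIN agents b ON a.agent_id = b.id

Result:
title         | agent
--------------+------
Timeout error | Helen
Wrong total   | Helen
Export error  | Helen
Off by one    | NULL 
Stale cache   | Mia  


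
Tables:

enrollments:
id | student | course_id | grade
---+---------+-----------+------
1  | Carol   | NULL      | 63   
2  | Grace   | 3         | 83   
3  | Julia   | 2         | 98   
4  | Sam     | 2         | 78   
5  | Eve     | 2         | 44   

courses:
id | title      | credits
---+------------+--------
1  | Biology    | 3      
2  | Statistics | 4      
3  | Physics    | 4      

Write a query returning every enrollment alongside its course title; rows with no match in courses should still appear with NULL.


LEFT JOIN keeps every row from enrollments (the left table); where course_id has no match in courses, the course columns become NULL. Walk through each enrollment:
  - enrollment 1 (Carol): course_id=NULL, no match -> kept with NULL
  - enrollment 2 (Grace): course_id=3 -> matches Physics
  - enrollment 3 (Julia): course_id=2 -> matches Statistics
  - enrollment 4 (Sam): course_id=2 -> matches Statistics
  - enrollment 5 (Eve): course_id=2 -> matches Statistics
All 5 rows appear; 1 has NULL course.

SQL:
SELECT a.student, b.title AS course
FROM enrollments a
LEFT JOIN courses b ON a.course_id = b.id

Result:
student | course    
--------+-----------
Carol   | NULL      
Grace   | Physics   
Julia   | Statistics
Sam     | Statistics
Eve     | Statistics


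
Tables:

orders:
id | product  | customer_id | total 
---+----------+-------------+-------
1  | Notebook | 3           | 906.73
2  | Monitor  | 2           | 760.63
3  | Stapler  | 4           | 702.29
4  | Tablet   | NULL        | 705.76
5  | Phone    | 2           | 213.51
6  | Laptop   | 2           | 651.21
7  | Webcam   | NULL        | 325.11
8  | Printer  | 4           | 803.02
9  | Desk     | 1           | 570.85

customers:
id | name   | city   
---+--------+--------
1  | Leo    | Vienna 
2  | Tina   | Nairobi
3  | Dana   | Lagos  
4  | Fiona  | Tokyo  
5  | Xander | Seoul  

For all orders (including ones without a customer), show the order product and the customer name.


LEFT JOIN keeps every row from orders (the left table); where customer_id has no match in customers, the customer columns become NULL. Walk through each order:
  - order 1 (Notebook): customer_id=3 -> matches Dana
  - order 2 (Monitor): customer_id=2 -> matches Tina
  - order 3 (Stapler): customer_id=4 -> matches Fiona
  - order 4 (Tablet): customer_id=NULL, no match -> kept with NULL
  - order 5 (Phone): customer_id=2 -> matches Tina
  - order 6 (Laptop): customer_id=2 -> matches Tina
  - order 7 (Webcam): customer_id=NULL, no match -> kept with NULL
  - order 8 (Printer): customer_id=4 -> matches Fiona
  - order 9 (Desk): customer_id=1 -> matches Leo
All 9 rows appear; 2 have NULL customer.

SQL:
SELECT a.product, b.name AS customer
FROM orders a
LEFT JOIN customers b ON a.customer_id = b.id

Result:
product  | customer
---------+---------
Notebook | Dana    
Monitor  | Tina    
Stapler  | Fiona   
Tablet   | NULL    
Phone    | Tina    
Laptop   | Tina    
Webcam   | NULL    
Printer  | Fiona   
Desk     | Leo     


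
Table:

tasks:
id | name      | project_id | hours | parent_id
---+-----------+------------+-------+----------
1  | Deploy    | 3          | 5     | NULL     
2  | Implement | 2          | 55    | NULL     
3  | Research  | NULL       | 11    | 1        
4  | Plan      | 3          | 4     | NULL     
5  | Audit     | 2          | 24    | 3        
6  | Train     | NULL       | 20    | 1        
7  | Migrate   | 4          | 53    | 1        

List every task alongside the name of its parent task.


This is a self-join: tasks is joined to a second copy of itself, matching each row's parent_id to another row's id. Use LEFT JOIN so rows with parent_id=NULL are kept.
  - task 1 (Deploy): parent_id=NULL -> NULL
  - task 2 (Implement): parent_id=NULL -> NULL
  - task 3 (Research): parent_id=1 -> Deploy
  - task 4 (Plan): parent_id=NULL -> NULL
  - task 5 (Audit): parent_id=3 -> Research
  - task 6 (Train): parent_id=1 -> Deploy
  - task 7 (Migrate): parent_id=1 -> Deploy

SQL:
SELECT a.name AS item, b.name AS parent
FROM tasks a
LEFT JOIN tasks b ON a.parent_id = b.id

Result:
item      | parent  
----------+---------
Deploy    | NULL    
Implement | NULL    
Research  | Deploy  
Plan      | NULL    
Audit     | Research
Train     | Deploy  
Migrate   | Deploy  


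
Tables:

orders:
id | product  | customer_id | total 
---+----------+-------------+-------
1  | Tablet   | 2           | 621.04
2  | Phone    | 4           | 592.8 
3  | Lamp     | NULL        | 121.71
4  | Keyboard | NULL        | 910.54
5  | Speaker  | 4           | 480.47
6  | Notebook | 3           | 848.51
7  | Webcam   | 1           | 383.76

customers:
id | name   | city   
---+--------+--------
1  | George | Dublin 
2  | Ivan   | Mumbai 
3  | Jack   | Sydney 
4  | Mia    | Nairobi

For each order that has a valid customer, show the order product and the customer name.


INNER JOIN keeps only orders rows whose customer_id matches an id in customers. Walk through each order:
  - order 1 (Tablet): customer_id=2 -> matches Ivan
  - order 2 (Phone): customer_id=4 -> matches Mia
  - order 3 (Lamp): customer_id=NULL, no match -> dropped
  - order 4 (Keyboard): customer_id=NULL, no match -> dropped
  - order 5 (Speaker): customer_id=4 -> matches Mia
  - order 6 (Notebook): customer_id=3 -> matches Jack
  - order 7 (Webcam): customer_id=1 -> matches George
So 2 of 7 rows are dropped.

SQL:
SELECT a.product, b.name AS customer
FROM orders a
INNER JOIN customers b ON a.customer_id = b.id

Result:
product  | customer
---------+---------
Tablet   | Ivan    
Phone    | Mia     
Speaker  | Mia     
Notebook | Jack    
Webcam   | George  


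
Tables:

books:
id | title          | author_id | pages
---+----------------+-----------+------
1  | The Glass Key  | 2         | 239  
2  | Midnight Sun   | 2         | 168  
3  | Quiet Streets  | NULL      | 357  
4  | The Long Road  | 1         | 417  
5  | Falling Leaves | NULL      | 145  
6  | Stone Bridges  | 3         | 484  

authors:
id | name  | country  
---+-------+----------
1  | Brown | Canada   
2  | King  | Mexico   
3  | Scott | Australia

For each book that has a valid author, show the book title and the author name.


INNER JOIN keeps only books rows whose author_id matches an id in authors. Walk through each book:
  - book 1 (The Glass Key): author_id=2 -> matches King
  - book 2 (Midnight Sun): author_id=2 -> matches King
  - book 3 (Quiet Streets): author_id=NULL, no match -> dropped
  - book 4 (The Long Road): author_id=1 -> matches Brown
  - book 5 (Falling Leaves): author_id=NULL, no match -> dropped
  - book 6 (Stone Bridges): author_id=3 -> matches Scott
So 2 of 6 rows are dropped.

SQL:
SELECT a.title, b.name AS author
FROM books a
INNER JOIN authors b ON a.author_id = b.id

Result:
title         | author
--------------+-------
The Glass Key | King  
Midnight Sun  | King  
The Long Road | Brown 
Stone Bridges | Scott 


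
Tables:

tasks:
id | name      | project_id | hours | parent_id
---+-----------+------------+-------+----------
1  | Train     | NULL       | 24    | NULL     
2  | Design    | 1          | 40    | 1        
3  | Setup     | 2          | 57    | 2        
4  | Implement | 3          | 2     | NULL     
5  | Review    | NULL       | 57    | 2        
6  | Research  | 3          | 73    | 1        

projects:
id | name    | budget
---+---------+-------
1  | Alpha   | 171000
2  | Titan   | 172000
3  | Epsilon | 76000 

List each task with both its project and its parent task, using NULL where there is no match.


Two LEFT JOINs from the same base table tasks: one to projects via project_id, one to tasks itself via parent_id. Both are LEFT so every task is preserved.
Match against projects:
  - task 1 (Train): project_id=NULL, no match -> kept with NULL
  - task 2 (Design): project_id=1 -> matches Alpha
  - task 3 (Setup): project_id=2 -> matches Titan
  - task 4 (Implement): project_id=3 -> matches Epsilon
  - task 5 (Review): project_id=NULL, no match -> kept with NULL
  - task 6 (Research): project_id=3 -> matches Epsilon
Match against tasks (self):
  - task 1 (Train): parent_id=NULL -> NULL
  - task 2 (Design): parent_id=1 -> Train
  - task 3 (Setup): parent_id=2 -> Design
  - task 4 (Implement): parent_id=NULL -> NULL
  - task 5 (Review): parent_id=2 -> Design
  - task 6 (Research): parent_id=1 -> Train

SQL:
SELECT a.name, b.name AS project, c.name AS parent
FROM tasks a
LEFT JOIN projects b ON a.project_id = b.id
LEFT JOIN tasks c ON a.parent_id = c.id

Result:
name      | project | parent
----------+---------+-------
Train     | NULL    | NULL  
Design    | Alpha   | Train 
Setup     | Titan   | Design
Implement | Epsilon | NULL  
Review    | NULL    | Design
Research  | Epsilon | Train 


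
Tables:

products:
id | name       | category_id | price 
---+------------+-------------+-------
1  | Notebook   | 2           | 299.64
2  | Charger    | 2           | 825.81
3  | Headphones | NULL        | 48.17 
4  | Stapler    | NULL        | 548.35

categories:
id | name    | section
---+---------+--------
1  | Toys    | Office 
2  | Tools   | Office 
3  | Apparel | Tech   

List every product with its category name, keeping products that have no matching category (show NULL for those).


LEFT JOIN keeps every row from products (the left table); where category_id has no match in categories, the category columns become NULL. Walk through each product:
  - product 1 (Notebook): category_id=2 -> matches Tools
  - product 2 (Charger): category_id=2 -> matches Tools
  - product 3 (Headphones): category_id=NULL, no match -> kept with NULL
  - product 4 (Stapler): category_id=NULL, no match -> kept with NULL
All 4 rows appear; 2 have NULL category.

SQL:
SELECT a.name, b.name AS category
FROM products a
LEFT JOIN categories b ON a.category_id = b.id

Result:
name       | category
-----------+---------
Notebook   | Tools   
Charger    | Tools   
Headphones | NULL    
Stapler    | NULL    


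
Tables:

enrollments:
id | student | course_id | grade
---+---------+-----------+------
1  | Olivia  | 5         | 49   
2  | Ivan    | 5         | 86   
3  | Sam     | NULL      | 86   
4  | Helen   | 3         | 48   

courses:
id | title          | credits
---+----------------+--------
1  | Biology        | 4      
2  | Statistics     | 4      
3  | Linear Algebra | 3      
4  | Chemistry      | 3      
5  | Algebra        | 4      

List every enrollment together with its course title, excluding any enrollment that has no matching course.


INNER JOIN keeps only enrollments rows whose course_id matches an id in courses. Walk through each enrollment:
  - enrollment 1 (Olivia): course_id=5 -> matches Algebra
  - enrollment 2 (Ivan): course_id=5 -> matches Algebra
  - enrollment 3 (Sam): course_id=NULL, no match -> dropped
  - enrollment 4 (Helen): course_id=3 -> matches Linear Algebra
So 1 of 4 rows is dropped.

SQL:
SELECT a.student, b.title AS course
FROM enrollments a
INNER JOIN courses b ON a.course_id = b.id

Result:
student | course        
--------+---------------
Olivia  | Algebra       
Ivan    | Algebra       
Helen   | Linear Algebra


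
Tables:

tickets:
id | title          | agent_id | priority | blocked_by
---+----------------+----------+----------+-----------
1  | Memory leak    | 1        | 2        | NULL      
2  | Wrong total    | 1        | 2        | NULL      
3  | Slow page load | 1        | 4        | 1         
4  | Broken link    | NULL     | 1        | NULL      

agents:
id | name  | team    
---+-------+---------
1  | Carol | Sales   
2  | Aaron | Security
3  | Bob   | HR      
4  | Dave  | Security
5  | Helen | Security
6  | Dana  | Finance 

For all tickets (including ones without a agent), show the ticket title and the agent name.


LEFT JOIN keeps every row from tickets (the left table); where agent_id has no match in agents, the agent columns become NULL. Walk through each ticket:
  - ticket 1 (Memory leak): agent_id=1 -> matches Carol
  - ticket 2 (Wrong total): agent_id=1 -> matches Carol
  - ticket 3 (Slow page load): agent_id=1 -> matches Carol
  - ticket 4 (Broken link): agent_id=NULL, no match -> kept with NULL
All 4 rows appear; 1 has NULL agent.

SQL:
SELECT a.title, b.name AS agent
FROM tickets a
LEFT JOIN agents b ON a.agent_id = b.id

Result:
title          | agent
---------------+------
Memory leak    | Carol
Wrong total    | Carol
Slow page load | Carol
Broken link    | NULL 


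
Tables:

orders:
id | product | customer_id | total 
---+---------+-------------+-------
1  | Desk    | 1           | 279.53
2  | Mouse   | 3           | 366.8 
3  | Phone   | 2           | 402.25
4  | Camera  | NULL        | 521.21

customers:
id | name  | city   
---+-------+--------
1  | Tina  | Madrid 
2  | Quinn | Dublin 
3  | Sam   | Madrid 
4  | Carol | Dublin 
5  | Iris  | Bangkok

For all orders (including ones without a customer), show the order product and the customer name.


LEFT JOIN keeps every row from orders (the left table); where customer_id has no match in customers, the customer columns become NULL. Walk through each order:
  - order 1 (Desk): customer_id=1 -> matches Tina
  - order 2 (Mouse): customer_id=3 -> matches Sam
  - order 3 (Phone): customer_id=2 -> matches Quinn
  - order 4 (Camera): customer_id=NULL, no match -> kept with NULL
All 4 rows appear; 1 has NULL customer.

SQL:
SELECT a.product, b.name AS customer
FROM orders a
LEFT JOIN customers b ON a.customer_id = b.id

Result:
product | customer
--------+---------
Desk    | Tina    
Mouse   | Sam     
Phone   | Quinn   
Camera  | NULL    


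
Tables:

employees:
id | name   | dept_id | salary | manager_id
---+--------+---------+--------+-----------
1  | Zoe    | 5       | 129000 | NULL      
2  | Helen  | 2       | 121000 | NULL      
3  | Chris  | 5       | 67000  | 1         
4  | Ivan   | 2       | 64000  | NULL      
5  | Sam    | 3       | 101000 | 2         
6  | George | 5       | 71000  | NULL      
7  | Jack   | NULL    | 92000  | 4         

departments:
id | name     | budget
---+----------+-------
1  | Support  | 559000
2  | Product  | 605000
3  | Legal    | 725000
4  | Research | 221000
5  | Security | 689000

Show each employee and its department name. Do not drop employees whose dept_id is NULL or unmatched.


LEFT JOIN keeps every row from employees (the left table); where dept_id has no match in departments, the department columns become NULL. Walk through each employee:
  - employee 1 (Zoe): dept_id=5 -> matches Security
  - employee 2 (Helen): dept_id=2 -> matches Product
  - employee 3 (Chris): dept_id=5 -> matches Security
  - employee 4 (Ivan): dept_id=2 -> matches Product
  - employee 5 (Sam): dept_id=3 -> matches Legal
  - employee 6 (George): dept_id=5 -> matches Security
  - employee 7 (Jack): dept_id=NULL, no match -> kept with NULL
All 7 rows appear; 1 has NULL department.

SQL:
SELECT a.name, b.name AS department
FROM employees a
LEFT JOIN departments b ON a.dept_id = b.id

Result:
name   | department
-------+-----------
Zoe    | Security  
Helen  | Product   
Chris  | Security  
Ivan   | Product   
Sam    | Legal     
George | Security  
Jack   | NULL      


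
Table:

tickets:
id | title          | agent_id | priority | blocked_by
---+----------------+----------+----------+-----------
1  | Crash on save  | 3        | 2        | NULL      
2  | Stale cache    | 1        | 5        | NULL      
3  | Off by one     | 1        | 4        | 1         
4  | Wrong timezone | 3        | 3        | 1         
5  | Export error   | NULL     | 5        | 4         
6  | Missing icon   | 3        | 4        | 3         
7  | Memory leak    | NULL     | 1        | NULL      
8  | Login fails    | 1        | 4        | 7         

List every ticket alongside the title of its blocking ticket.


This is a self-join: tickets is joined to a second copy of itself, matching each row's blocked_by to another row's id. Use LEFT JOIN so rows with blocked_by=NULL are kept.
  - ticket 1 (Crash on save): blocked_by=NULL -> NULL
  - ticket 2 (Stale cache): blocked_by=NULL -> NULL
  - ticket 3 (Off by one): blocked_by=1 -> Crash on save
  - ticket 4 (Wrong timezone): blocked_by=1 -> Crash on save
  - ticket 5 (Export error): blocked_by=4 -> Wrong timezone
  - ticket 6 (Missing icon): blocked_by=3 -> Off by one
  - ticket 7 (Memory leak): blocked_by=NULL -> NULL
  - ticket 8 (Login fails): blocked_by=7 -> Memory leak

SQL:
SELECT a.title AS item, b.title AS blocked_by
FROM tickets a
LEFT JOIN tickets b ON a.blocked_by = b.id

Result:
item           | blocked_by    
---------------+---------------
Crash on save  | NULL          
Stale cache    | NULL          
Off by one     | Crash on save 
Wrong timezone | Crash on save 
Export error   | Wrong timezone
Missing icon   | Off by one    
Memory leak    | NULL          
Login fails    | Memory leak   


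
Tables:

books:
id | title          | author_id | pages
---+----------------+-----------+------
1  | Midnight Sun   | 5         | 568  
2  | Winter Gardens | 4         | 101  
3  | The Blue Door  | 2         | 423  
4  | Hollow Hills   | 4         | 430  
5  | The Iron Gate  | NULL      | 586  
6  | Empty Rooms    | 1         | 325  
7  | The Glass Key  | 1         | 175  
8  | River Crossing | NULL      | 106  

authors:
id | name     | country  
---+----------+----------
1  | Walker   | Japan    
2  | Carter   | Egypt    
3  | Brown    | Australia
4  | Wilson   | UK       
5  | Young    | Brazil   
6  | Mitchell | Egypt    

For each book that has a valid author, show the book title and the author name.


INNER JOIN keeps only books rows whose author_id matches an id in authors. Walk through each book:
  - book 1 (Midnight Sun): author_id=5 -> matches Young
  - book 2 (Winter Gardens): author_id=4 -> matches Wilson
  - book 3 (The Blue Door): author_id=2 -> matches Carter
  - book 4 (Hollow Hills): author_id=4 -> matches Wilson
  - book 5 (The Iron Gate): author_id=NULL, no match -> dropped
  - book 6 (Empty Rooms): author_id=1 -> matches Walker
  - book 7 (The Glass Key): author_id=1 -> matches Walker
  - book 8 (River Crossing): author_id=NULL, no match -> dropped
So 2 of 8 rows are dropped.

SQL:
SELECT a.title, b.name AS author
FROM books a
INNER JOIN authors b ON a.author_id = b.id

Result:
title          | author
---------------+-------
Midnight Sun   | Young 
Winter Gardens | Wilson
The Blue Door  | Carter
Hollow Hills   | Wilson
Empty Rooms    | Walker
The Glass Key  | Walker


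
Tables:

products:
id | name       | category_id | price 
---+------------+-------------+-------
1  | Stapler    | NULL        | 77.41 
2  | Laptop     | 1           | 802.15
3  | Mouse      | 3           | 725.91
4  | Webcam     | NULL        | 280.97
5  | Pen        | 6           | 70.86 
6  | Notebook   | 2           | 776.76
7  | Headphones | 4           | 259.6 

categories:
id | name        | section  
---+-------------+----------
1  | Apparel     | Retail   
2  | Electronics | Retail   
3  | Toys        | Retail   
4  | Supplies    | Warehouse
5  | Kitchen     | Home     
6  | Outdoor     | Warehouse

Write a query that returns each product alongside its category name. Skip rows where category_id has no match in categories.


INNER JOIN keeps only products rows whose category_id matches an id in categories. Walk through each product:
  - product 1 (Stapler): category_id=NULL, no match -> dropped
  - product 2 (Laptop): category_id=1 -> matches Apparel
  - product 3 (Mouse): category_id=3 -> matches Toys
  - product 4 (Webcam): category_id=NULL, no match -> dropped
  - product 5 (Pen): category_id=6 -> matches Outdoor
  - product 6 (Notebook): category_id=2 -> matches Electronics
  - product 7 (Headphones): category_id=4 -> matches Supplies
So 2 of 7 rows are dropped.

SQL:
SELECT a.name, b.name AS category
FROM products a
INNER JOIN categories b ON a.category_id = b.id

Result:
name       | category   
-----------+------------
Laptop     | Apparel    
Mouse      | Toys       
Pen        | Outdoor    
Notebook   | Electronics
Headphones | Supplies   


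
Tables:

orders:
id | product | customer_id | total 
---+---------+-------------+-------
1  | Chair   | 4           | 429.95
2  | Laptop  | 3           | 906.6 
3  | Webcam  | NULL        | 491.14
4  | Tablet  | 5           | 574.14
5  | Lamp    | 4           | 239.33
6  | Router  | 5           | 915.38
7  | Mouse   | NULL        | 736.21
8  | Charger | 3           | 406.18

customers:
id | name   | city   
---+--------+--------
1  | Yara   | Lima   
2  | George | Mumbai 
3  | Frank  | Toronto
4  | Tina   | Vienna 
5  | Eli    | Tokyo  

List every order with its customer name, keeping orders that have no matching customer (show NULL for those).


LEFT JOIN keeps every row from orders (the left table); where customer_id has no match in customers, the customer columns become NULL. Walk through each order:
  - order 1 (Chair): customer_id=4 -> matches Tina
  - order 2 (Laptop): customer_id=3 -> matches Frank
  - order 3 (Webcam): customer_id=NULL, no match -> kept with NULL
  - order 4 (Tablet): customer_id=5 -> matches Eli
  - order 5 (Lamp): customer_id=4 -> matches Tina
  - order 6 (Router): customer_id=5 -> matches Eli
  - order 7 (Mouse): customer_id=NULL, no match -> kept with NULL
  - order 8 (Charger): customer_id=3 -> matches Frank
All 8 rows appear; 2 have NULL customer.

SQL:
SELECT a.product, b.name AS customer
FROM orders a
LEFT JOIN customers b ON a.customer_id = b.id

Result:
product | customer
--------+---------
Chair   | Tina    
Laptop  | Frank   
Webcam  | NULL    
Tablet  | Eli     
Lamp    | Tina    
Router  | Eli     
Mouse   | NULL    
Charger | Frank   


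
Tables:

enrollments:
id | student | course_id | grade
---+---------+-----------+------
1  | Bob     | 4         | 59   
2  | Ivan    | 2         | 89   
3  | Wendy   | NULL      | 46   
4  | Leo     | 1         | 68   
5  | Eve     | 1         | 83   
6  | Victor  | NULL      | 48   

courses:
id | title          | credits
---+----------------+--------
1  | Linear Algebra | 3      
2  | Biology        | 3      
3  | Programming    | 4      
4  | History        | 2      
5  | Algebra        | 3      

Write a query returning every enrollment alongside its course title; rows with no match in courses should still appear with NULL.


LEFT JOIN keeps every row from enrollments (the left table); where course_id has no match in courses, the course columns become NULL. Walk through each enrollment:
  - enrollment 1 (Bob): course_id=4 -> matches History
  - enrollment 2 (Ivan): course_id=2 -> matches Biology
  - enrollment 3 (Wendy): course_id=NULL, no match -> kept with NULL
  - enrollment 4 (Leo): course_id=1 -> matches Linear Algebra
  - enrollment 5 (Eve): course_id=1 -> matches Linear Algebra
  - enrollment 6 (Victor): course_id=NULL, no match -> kept with NULL
All 6 rows appear; 2 have NULL course.

SQL:
SELECT a.student, b.title AS course
FROM enrollments a
LEFT JOIN courses b ON a.course_id = b.id

Result:
student | course        
--------+---------------
Bob     | History       
Ivan    | Biology       
Wendy   | NULL          
Leo     | Linear Algebra
Eve     | Linear Algebra
Victor  | NULL          
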